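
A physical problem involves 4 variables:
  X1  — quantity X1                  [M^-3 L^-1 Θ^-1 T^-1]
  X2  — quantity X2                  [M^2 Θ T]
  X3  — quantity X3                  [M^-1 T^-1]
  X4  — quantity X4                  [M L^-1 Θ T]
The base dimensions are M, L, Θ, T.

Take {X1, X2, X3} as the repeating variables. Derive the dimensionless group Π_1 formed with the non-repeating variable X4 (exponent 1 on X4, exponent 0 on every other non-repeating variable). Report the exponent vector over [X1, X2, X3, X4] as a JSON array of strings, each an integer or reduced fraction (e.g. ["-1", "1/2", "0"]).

Exponent matrix [M,L,Θ,T] × [X1,X2,X3,X4]:
  M: [-3  2 -1  1]
  L: [-1  0  0 -1]
  Θ: [-1  1  0  1]
  T: [-1  1 -1  1]
Echelon form has 3 nonzero rows (pivots: X1,X2,X3)
Pivot set = {X1,X2,X3}, free = {X4}
RREF:
  r0: [   1    0    0    1]
  r1: [   0    1    0    2]
  r2: [   0    0    1    0]
  r3: [   0    0    0    0]
Fix exponent of X4 at 1; solve each RREF row for its pivot's exponent:
  r0: exp(X1) + (1)·1 = 0 ⇒ exp(X1) = -1
  r1: exp(X2) + (2)·1 = 0 ⇒ exp(X2) = -2
  r2: exp(X3) + (0)·1 = 0 ⇒ exp(X3) = 0
Π_1 = X1^-1 · X2^-2 · X4

["-1", "-2", "0", "1"]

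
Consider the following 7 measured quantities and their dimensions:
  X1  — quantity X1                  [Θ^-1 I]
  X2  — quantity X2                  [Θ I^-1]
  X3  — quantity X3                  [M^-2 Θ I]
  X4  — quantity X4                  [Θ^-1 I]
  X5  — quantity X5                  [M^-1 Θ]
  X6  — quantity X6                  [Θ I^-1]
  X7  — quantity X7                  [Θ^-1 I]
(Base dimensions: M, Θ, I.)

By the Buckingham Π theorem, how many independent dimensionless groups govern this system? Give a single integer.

Dimensional matrix (M×Θ×I by X1×X2×X3×X4×X5×X6×X7):
  M: [ 0  0 -2  0 -1  0  0]
  Θ: [-1  1  1 -1  1  1 -1]
  I: [ 1 -1  1  1  0 -1  1]
Echelon form has 2 nonzero rows (pivots: X1,X3)
n=7, r=2 ⇒ 5 dimensionless groups

5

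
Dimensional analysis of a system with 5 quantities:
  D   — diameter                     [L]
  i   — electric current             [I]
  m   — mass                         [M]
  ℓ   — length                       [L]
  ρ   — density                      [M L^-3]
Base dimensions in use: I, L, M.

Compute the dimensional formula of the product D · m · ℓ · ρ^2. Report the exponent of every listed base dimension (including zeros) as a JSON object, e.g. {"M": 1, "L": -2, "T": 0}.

Exponent matrix [I,L,M] × [D,i,m,ℓ,ρ]:
  I: [ 0  1  0  0  0]
  L: [ 1  0  0  1 -3]
  M: [ 0  0  1  0  1]
  [I]: (1)·0+(1)·0+(1)·0+(2)·0 = 0
  [L]: (1)·1+(1)·0+(1)·1+(2)·-3 = -4
  [M]: (1)·0+(1)·1+(1)·0+(2)·1 = 3
⇒ L^-4 M^3

{"I": 0, "L": -4, "M": 3}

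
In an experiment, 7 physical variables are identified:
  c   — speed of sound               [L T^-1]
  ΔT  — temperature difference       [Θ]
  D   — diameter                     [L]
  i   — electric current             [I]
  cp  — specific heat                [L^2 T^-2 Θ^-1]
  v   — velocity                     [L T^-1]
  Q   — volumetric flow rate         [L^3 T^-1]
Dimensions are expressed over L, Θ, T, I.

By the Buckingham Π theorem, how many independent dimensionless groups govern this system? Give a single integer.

3

Exponent matrix [L,Θ,T,I] × [c,ΔT,D,i,cp,v,Q]:
  L: [ 1  0  1  0  2  1  3]
  Θ: [ 0  1  0  0 -1  0  0]
  T: [-1  0  0  0 -2 -1 -1]
  I: [ 0  0  0  1  0  0  0]
RREF → pivots at {c,ΔT,D,i} ⇒ r = 4
Π count = n − r = 7 − 4 = 3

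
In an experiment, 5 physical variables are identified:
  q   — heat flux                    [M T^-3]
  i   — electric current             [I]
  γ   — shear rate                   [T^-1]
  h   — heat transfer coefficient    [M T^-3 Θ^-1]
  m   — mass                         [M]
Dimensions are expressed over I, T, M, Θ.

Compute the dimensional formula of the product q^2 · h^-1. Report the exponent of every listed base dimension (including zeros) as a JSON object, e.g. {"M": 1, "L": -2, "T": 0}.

Exponent matrix [I,T,M,Θ] × [q,i,γ,h,m]:
  I: [ 0  1  0  0  0]
  T: [-3  0 -1 -3  0]
  M: [ 1  0  0  1  1]
  Θ: [ 0  0  0 -1  0]
  [I]: (2)·0+(-1)·0 = 0
  [T]: (2)·-3+(-1)·-3 = -3
  [M]: (2)·1+(-1)·1 = 1
  [Θ]: (2)·0+(-1)·-1 = 1
⇒ T^-3 M Θ

{"I": 0, "T": -3, "M": 1, "Θ": 1}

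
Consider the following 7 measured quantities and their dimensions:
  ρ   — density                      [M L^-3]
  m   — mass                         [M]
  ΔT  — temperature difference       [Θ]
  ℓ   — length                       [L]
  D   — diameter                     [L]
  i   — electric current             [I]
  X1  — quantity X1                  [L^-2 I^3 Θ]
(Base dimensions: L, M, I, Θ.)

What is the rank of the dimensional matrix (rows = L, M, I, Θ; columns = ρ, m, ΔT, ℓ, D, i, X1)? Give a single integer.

Write exponents as rows L,M,I,Θ / cols ρ,m,ΔT,ℓ,D,i,X1:
  L: [-3  0  0  1  1  0 -2]
  M: [ 1  1  0  0  0  0  0]
  I: [ 0  0  0  0  0  1  3]
  Θ: [ 0  0  1  0  0  0  1]
RREF → pivots at {ρ,m,ΔT,i} ⇒ r = 4

4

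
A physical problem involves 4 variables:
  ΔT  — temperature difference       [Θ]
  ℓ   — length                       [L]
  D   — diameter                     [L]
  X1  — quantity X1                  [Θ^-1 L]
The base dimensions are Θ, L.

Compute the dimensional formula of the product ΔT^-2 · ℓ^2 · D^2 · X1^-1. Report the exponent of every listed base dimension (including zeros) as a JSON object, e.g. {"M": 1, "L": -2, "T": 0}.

Exponent matrix [Θ,L] × [ΔT,ℓ,D,X1]:
  Θ: [ 1  0  0 -1]
  L: [ 0  1  1  1]
  [Θ]: (-2)·1+(2)·0+(2)·0+(-1)·-1 = -1
  [L]: (-2)·0+(2)·1+(2)·1+(-1)·1 = 3
⇒ Θ^-1 L^3

{"Θ": -1, "L": 3}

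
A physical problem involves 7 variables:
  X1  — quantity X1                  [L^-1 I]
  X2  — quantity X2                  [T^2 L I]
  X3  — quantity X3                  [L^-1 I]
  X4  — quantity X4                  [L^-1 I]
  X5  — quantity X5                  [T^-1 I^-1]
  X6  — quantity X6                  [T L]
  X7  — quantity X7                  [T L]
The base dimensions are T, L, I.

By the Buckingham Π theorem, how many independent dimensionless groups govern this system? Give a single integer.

5

Write exponents as rows T,L,I / cols X1,X2,X3,X4,X5,X6,X7:
  T: [ 0  2  0  0 -1  1  1]
  L: [-1  1 -1 -1  0  1  1]
  I: [ 1  1  1  1 -1  0  0]
RREF → pivots at {X1,X2} ⇒ r = 2
Π count = n − r = 7 − 2 = 5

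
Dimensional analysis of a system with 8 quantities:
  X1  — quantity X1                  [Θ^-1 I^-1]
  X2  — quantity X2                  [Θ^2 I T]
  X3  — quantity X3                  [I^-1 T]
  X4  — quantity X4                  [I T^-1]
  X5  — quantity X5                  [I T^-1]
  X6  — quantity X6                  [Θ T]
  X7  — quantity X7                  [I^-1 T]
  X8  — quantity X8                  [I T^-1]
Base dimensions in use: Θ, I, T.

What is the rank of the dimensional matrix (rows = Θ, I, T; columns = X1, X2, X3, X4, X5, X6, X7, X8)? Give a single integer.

Exponent matrix [Θ,I,T] × [X1,X2,X3,X4,X5,X6,X7,X8]:
  Θ: [-1  2  0  0  0  1  0  0]
  I: [-1  1 -1  1  1  0 -1  1]
  T: [ 0  1  1 -1 -1  1  1 -1]
Row reduction gives pivot columns X1,X2; rank = 2

2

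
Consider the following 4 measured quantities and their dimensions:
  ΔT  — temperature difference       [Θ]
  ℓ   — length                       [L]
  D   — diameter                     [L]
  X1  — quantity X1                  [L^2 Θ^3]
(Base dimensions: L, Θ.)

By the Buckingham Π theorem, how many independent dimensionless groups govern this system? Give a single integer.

2

Dimensional matrix (L×Θ by ΔT×ℓ×D×X1):
  L: [ 0  1  1  2]
  Θ: [ 1  0  0  3]
RREF → pivots at {ΔT,ℓ} ⇒ r = 2
n=4, r=2 ⇒ 2 dimensionless groups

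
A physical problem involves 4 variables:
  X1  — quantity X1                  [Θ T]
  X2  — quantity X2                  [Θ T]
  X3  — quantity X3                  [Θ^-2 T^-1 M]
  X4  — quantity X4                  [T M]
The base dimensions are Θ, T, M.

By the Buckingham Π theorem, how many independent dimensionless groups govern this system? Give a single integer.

Exponent matrix [Θ,T,M] × [X1,X2,X3,X4]:
  Θ: [ 1  1 -2  0]
  T: [ 1  1 -1  1]
  M: [ 0  0  1  1]
RREF → pivots at {X1,X3} ⇒ r = 2
4 vars − rank 2 = 2 Π groups

2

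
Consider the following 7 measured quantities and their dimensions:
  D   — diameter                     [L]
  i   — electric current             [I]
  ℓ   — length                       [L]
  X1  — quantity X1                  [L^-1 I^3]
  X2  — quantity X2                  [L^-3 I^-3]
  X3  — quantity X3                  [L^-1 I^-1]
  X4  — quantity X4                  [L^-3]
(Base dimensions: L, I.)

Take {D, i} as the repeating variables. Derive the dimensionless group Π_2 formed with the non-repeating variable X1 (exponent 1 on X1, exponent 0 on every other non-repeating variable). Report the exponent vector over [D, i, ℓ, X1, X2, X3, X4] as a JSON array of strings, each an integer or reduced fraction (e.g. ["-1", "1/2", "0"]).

["1", "-3", "0", "1", "0", "0", "0"]

Exponent matrix [L,I] × [D,i,ℓ,X1,X2,X3,X4]:
  L: [ 1  0  1 -1 -3 -1 -3]
  I: [ 0  1  0  3 -3 -1  0]
Echelon form has 2 nonzero rows (pivots: D,i)
Pivot set = {D,i}, free = {ℓ,X1,X2,X3,X4}
RREF:
  r0: [   1    0    1   -1   -3   -1   -3]
  r1: [   0    1    0    3   -3   -1    0]
Fix exponent of X1 at 1, ℓ at 0, X2 at 0, X3 at 0, X4 at 0; solve each RREF row for its pivot's exponent:
  r0: exp(D) + (-1)·1 = 0 ⇒ exp(D) = 1
  r1: exp(i) + (3)·1 = 0 ⇒ exp(i) = -3
Π_2 = D · i^-3 · X1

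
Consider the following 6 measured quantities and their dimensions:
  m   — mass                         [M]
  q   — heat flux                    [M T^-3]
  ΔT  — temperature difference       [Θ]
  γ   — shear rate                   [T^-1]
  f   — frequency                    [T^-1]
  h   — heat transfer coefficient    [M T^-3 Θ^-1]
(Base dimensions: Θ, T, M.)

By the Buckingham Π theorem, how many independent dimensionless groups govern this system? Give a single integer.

3

Dimensional matrix (Θ×T×M by m×q×ΔT×γ×f×h):
  Θ: [ 0  0  1  0  0 -1]
  T: [ 0 -3  0 -1 -1 -3]
  M: [ 1  1  0  0  0  1]
Echelon form has 3 nonzero rows (pivots: m,q,ΔT)
Π count = n − r = 6 − 3 = 3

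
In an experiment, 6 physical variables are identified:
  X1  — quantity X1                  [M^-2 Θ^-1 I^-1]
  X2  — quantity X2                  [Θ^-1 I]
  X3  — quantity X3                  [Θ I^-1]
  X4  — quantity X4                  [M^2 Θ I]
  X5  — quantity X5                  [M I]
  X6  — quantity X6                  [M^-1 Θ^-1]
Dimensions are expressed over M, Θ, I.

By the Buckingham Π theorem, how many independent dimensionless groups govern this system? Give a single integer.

Dimensional matrix (M×Θ×I by X1×X2×X3×X4×X5×X6):
  M: [-2  0  0  2  1 -1]
  Θ: [-1 -1  1  1  0 -1]
  I: [-1  1 -1  1  1  0]
Row reduction gives pivot columns X1,X2; rank = 2
Π count = n − r = 6 − 2 = 4

4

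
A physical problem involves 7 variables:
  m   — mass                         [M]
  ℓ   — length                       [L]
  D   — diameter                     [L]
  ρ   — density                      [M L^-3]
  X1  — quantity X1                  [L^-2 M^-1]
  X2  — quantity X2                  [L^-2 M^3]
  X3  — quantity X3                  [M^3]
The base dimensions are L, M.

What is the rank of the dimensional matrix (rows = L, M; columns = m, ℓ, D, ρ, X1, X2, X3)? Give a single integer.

Exponent matrix [L,M] × [m,ℓ,D,ρ,X1,X2,X3]:
  L: [ 0  1  1 -3 -2 -2  0]
  M: [ 1  0  0  1 -1  3  3]
Row reduction gives pivot columns m,ℓ; rank = 2

2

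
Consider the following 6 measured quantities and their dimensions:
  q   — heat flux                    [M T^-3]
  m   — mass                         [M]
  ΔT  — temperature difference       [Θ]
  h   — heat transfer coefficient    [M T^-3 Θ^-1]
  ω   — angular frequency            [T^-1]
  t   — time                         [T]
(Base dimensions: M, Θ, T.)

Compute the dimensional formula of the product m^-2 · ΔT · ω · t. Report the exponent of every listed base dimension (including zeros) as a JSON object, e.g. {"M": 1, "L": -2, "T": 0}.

Write exponents as rows M,Θ,T / cols q,m,ΔT,h,ω,t:
  M: [ 1  1  0  1  0  0]
  Θ: [ 0  0  1 -1  0  0]
  T: [-3  0  0 -3 -1  1]
  [M]: (-2)·1+(1)·0+(1)·0+(1)·0 = -2
  [Θ]: (-2)·0+(1)·1+(1)·0+(1)·0 = 1
  [T]: (-2)·0+(1)·0+(1)·-1+(1)·1 = 0
⇒ M^-2 Θ

{"M": -2, "Θ": 1, "T": 0}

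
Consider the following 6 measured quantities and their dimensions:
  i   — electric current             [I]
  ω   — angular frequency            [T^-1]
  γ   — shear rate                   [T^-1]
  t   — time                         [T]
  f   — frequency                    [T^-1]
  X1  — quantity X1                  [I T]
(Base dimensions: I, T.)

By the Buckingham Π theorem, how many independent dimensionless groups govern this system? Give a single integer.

4

Exponent matrix [I,T] × [i,ω,γ,t,f,X1]:
  I: [ 1  0  0  0  0  1]
  T: [ 0 -1 -1  1 -1  1]
Row reduction gives pivot columns i,ω; rank = 2
Π count = n − r = 6 − 2 = 4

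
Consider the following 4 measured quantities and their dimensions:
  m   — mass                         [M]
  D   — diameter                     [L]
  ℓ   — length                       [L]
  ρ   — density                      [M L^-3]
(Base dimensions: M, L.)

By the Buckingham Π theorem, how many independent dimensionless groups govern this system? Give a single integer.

2

Exponent matrix [M,L] × [m,D,ℓ,ρ]:
  M: [ 1  0  0  1]
  L: [ 0  1  1 -3]
Row reduction gives pivot columns m,D; rank = 2
Π count = n − r = 4 − 2 = 2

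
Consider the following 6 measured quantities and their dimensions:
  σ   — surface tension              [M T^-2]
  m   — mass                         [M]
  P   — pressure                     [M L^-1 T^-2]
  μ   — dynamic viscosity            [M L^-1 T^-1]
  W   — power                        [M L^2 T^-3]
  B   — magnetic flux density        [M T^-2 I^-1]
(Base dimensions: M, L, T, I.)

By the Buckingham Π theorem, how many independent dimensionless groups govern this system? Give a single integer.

Write exponents as rows M,L,T,I / cols σ,m,P,μ,W,B:
  M: [ 1  1  1  1  1  1]
  L: [ 0  0 -1 -1  2  0]
  T: [-2  0 -2 -1 -3 -2]
  I: [ 0  0  0  0  0 -1]
RREF → pivots at {σ,m,P,B} ⇒ r = 4
n=6, r=4 ⇒ 2 dimensionless groups

2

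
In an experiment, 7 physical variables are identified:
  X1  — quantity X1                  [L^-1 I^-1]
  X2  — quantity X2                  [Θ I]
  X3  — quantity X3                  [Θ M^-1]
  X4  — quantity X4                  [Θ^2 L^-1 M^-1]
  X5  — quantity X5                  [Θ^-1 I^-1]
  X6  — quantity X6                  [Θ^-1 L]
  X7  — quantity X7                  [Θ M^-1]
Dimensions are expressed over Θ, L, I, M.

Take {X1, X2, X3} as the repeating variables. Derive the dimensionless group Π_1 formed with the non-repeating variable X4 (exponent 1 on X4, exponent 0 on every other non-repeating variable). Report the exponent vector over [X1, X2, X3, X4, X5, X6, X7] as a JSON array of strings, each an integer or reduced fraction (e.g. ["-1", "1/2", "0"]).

["-1", "-1", "-1", "1", "0", "0", "0"]

Write exponents as rows Θ,L,I,M / cols X1,X2,X3,X4,X5,X6,X7:
  Θ: [ 0  1  1  2 -1 -1  1]
  L: [-1  0  0 -1  0  1  0]
  I: [-1  1  0  0 -1  0  0]
  M: [ 0  0 -1 -1  0  0 -1]
Echelon form has 3 nonzero rows (pivots: X1,X2,X3)
Repeat: X1,X2,X3; free: X4,X5,X6,X7
RREF:
  r0: [   1    0    0    1    0   -1    0]
  r1: [   0    1    0    1   -1   -1    0]
  r2: [   0    0    1    1    0    0    1]
  r3: [   0    0    0    0    0    0    0]
Fix exponent of X4 at 1, X5 at 0, X6 at 0, X7 at 0; solve each RREF row for its pivot's exponent:
  r0: exp(X1) + (1)·1 = 0 ⇒ exp(X1) = -1
  r1: exp(X2) + (1)·1 = 0 ⇒ exp(X2) = -1
  r2: exp(X3) + (1)·1 = 0 ⇒ exp(X3) = -1
Π_1 = X1^-1 · X2^-1 · X3^-1 · X4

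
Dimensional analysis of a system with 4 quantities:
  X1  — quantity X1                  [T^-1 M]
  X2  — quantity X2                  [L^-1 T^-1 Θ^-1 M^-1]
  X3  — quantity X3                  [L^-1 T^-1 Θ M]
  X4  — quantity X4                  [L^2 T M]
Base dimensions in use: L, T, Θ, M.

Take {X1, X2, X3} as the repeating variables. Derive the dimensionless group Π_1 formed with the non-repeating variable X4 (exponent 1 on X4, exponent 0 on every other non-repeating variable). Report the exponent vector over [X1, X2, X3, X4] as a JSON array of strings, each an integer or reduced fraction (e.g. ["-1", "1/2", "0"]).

["-1", "1", "1", "1"]

Dimensional matrix (L×T×Θ×M by X1×X2×X3×X4):
  L: [ 0 -1 -1  2]
  T: [-1 -1 -1  1]
  Θ: [ 0 -1  1  0]
  M: [ 1 -1  1  1]
RREF → pivots at {X1,X2,X3} ⇒ r = 3
Repeat: X1,X2,X3; free: X4
RREF:
  r0: [   1    0    0    1]
  r1: [   0    1    0   -1]
  r2: [   0    0    1   -1]
  r3: [   0    0    0    0]
Fix exponent of X4 at 1; solve each RREF row for its pivot's exponent:
  r0: exp(X1) + (1)·1 = 0 ⇒ exp(X1) = -1
  r1: exp(X2) + (-1)·1 = 0 ⇒ exp(X2) = 1
  r2: exp(X3) + (-1)·1 = 0 ⇒ exp(X3) = 1
Π_1 = X1^-1 · X2 · X3 · X4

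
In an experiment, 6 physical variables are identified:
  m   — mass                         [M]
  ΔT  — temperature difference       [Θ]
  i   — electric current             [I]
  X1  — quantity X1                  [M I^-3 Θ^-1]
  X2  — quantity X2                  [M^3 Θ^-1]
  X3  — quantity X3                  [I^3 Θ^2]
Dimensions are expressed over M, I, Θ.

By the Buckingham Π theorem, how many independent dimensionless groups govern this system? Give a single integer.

Write exponents as rows M,I,Θ / cols m,ΔT,i,X1,X2,X3:
  M: [ 1  0  0  1  3  0]
  I: [ 0  0  1 -3  0  3]
  Θ: [ 0  1  0 -1 -1  2]
Row reduction gives pivot columns m,ΔT,i; rank = 3
Π count = n − r = 6 − 3 = 3

3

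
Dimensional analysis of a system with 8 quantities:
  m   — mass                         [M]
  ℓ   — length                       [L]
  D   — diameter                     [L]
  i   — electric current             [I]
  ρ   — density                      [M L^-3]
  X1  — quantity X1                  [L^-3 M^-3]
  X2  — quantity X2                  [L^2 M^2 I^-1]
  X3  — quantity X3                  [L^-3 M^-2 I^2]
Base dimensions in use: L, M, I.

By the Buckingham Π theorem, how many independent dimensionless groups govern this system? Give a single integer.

Write exponents as rows L,M,I / cols m,ℓ,D,i,ρ,X1,X2,X3:
  L: [ 0  1  1  0 -3 -3  2 -3]
  M: [ 1  0  0  0  1 -3  2 -2]
  I: [ 0  0  0  1  0  0 -1  2]
Row reduction gives pivot columns m,ℓ,i; rank = 3
n=8, r=3 ⇒ 5 dimensionless groups

5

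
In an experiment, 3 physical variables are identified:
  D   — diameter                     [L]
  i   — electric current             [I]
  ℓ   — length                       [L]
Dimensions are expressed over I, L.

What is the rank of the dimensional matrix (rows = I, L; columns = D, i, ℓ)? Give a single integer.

2

Dimensional matrix (I×L by D×i×ℓ):
  I: [ 0  1  0]
  L: [ 1  0  1]
Echelon form has 2 nonzero rows (pivots: D,i)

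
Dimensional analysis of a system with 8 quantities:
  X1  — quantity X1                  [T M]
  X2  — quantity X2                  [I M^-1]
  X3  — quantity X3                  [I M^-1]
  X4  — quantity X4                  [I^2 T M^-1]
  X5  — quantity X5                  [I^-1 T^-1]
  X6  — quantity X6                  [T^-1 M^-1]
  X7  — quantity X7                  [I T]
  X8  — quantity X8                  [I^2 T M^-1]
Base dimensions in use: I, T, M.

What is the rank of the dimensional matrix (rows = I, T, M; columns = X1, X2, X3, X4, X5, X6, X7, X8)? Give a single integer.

Write exponents as rows I,T,M / cols X1,X2,X3,X4,X5,X6,X7,X8:
  I: [ 0  1  1  2 -1  0  1  2]
  T: [ 1  0  0  1 -1 -1  1  1]
  M: [ 1 -1 -1 -1  0 -1  0 -1]
RREF → pivots at {X1,X2} ⇒ r = 2

2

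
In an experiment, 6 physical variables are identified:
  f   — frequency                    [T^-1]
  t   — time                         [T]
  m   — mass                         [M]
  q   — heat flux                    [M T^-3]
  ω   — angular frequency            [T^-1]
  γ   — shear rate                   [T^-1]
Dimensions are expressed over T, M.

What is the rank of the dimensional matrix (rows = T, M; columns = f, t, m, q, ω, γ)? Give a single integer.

2

Dimensional matrix (T×M by f×t×m×q×ω×γ):
  T: [-1  1  0 -3 -1 -1]
  M: [ 0  0  1  1  0  0]
Echelon form has 2 nonzero rows (pivots: f,m)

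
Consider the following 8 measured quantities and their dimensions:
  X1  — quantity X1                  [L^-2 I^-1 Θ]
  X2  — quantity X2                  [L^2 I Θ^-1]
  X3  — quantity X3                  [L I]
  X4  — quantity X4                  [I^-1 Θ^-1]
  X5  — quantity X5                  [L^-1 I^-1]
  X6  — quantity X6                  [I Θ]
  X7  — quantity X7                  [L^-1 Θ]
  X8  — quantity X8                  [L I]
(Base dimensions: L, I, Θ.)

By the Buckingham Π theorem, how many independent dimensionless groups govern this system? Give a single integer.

6

Write exponents as rows L,I,Θ / cols X1,X2,X3,X4,X5,X6,X7,X8:
  L: [-2  2  1  0 -1  0 -1  1]
  I: [-1  1  1 -1 -1  1  0  1]
  Θ: [ 1 -1  0 -1  0  1  1  0]
Row reduction gives pivot columns X1,X3; rank = 2
n=8, r=2 ⇒ 6 dimensionless groups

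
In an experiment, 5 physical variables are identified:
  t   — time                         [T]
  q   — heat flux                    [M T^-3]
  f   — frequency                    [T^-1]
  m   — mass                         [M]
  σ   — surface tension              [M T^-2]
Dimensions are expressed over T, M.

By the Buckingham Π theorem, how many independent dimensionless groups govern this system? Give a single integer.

Write exponents as rows T,M / cols t,q,f,m,σ:
  T: [ 1 -3 -1  0 -2]
  M: [ 0  1  0  1  1]
Echelon form has 2 nonzero rows (pivots: t,q)
Π count = n − r = 5 − 2 = 3

3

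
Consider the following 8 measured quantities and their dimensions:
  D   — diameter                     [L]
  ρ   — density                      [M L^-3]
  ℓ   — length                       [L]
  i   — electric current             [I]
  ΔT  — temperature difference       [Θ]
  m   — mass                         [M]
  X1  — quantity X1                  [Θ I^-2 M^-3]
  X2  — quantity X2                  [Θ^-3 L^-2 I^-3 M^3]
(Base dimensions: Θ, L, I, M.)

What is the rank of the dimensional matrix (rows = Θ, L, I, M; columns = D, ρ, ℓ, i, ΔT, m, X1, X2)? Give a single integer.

Exponent matrix [Θ,L,I,M] × [D,ρ,ℓ,i,ΔT,m,X1,X2]:
  Θ: [ 0  0  0  0  1  0  1 -3]
  L: [ 1 -3  1  0  0  0  0 -2]
  I: [ 0  0  0  1  0  0 -2 -3]
  M: [ 0  1  0  0  0  1 -3  3]
RREF → pivots at {D,ρ,i,ΔT} ⇒ r = 4

4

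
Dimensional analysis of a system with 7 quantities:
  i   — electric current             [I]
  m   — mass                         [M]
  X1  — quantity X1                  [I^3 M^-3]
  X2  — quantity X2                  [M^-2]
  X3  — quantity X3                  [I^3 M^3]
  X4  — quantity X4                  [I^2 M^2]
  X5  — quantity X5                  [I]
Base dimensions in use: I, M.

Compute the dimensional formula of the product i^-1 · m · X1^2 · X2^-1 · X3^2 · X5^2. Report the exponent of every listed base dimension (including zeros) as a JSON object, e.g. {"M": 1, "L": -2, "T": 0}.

Exponent matrix [I,M] × [i,m,X1,X2,X3,X4,X5]:
  I: [ 1  0  3  0  3  2  1]
  M: [ 0  1 -3 -2  3  2  0]
  [I]: (-1)·1+(1)·0+(2)·3+(-1)·0+(2)·3+(2)·1 = 13
  [M]: (-1)·0+(1)·1+(2)·-3+(-1)·-2+(2)·3+(2)·0 = 3
⇒ I^13 M^3

{"I": 13, "M": 3}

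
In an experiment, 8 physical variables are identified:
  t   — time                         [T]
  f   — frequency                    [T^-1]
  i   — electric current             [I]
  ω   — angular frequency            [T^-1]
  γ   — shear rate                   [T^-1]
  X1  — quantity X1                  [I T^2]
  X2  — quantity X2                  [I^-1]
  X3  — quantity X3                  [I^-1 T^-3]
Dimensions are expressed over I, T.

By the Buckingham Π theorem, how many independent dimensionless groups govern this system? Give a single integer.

6

Exponent matrix [I,T] × [t,f,i,ω,γ,X1,X2,X3]:
  I: [ 0  0  1  0  0  1 -1 -1]
  T: [ 1 -1  0 -1 -1  2  0 -3]
Echelon form has 2 nonzero rows (pivots: t,i)
n=8, r=2 ⇒ 6 dimensionless groups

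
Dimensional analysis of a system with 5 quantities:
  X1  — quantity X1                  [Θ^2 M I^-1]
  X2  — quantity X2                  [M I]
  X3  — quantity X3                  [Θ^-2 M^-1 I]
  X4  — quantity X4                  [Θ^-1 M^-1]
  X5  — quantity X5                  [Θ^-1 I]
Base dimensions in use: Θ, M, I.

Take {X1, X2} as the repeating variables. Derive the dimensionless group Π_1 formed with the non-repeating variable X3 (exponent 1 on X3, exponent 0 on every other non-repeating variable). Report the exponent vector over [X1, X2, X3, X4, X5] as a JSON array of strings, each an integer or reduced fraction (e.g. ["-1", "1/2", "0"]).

Dimensional matrix (Θ×M×I by X1×X2×X3×X4×X5):
  Θ: [ 2  0 -2 -1 -1]
  M: [ 1  1 -1 -1  0]
  I: [-1  1  1  0  1]
RREF → pivots at {X1,X2} ⇒ r = 2
Repeat: X1,X2; free: X3,X4,X5
RREF:
  r0: [   1    0   -1 -1/2 -1/2]
  r1: [   0    1    0 -1/2  1/2]
  r2: [   0    0    0    0    0]
Fix exponent of X3 at 1, X4 at 0, X5 at 0; solve each RREF row for its pivot's exponent:
  r0: exp(X1) + (-1)·1 = 0 ⇒ exp(X1) = 1
  r1: exp(X2) + (0)·1 = 0 ⇒ exp(X2) = 0
Π_1 = X1 · X3

["1", "0", "1", "0", "0"]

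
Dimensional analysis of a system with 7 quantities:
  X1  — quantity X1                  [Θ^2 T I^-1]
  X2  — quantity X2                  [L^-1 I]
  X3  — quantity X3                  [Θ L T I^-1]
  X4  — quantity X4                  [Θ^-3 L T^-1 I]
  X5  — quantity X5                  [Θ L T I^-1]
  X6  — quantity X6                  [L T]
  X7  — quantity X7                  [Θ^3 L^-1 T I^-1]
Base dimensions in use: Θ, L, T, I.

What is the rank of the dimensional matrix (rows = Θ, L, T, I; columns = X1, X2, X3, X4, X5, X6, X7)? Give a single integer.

3

Dimensional matrix (Θ×L×T×I by X1×X2×X3×X4×X5×X6×X7):
  Θ: [ 2  0  1 -3  1  0  3]
  L: [ 0 -1  1  1  1  1 -1]
  T: [ 1  0  1 -1  1  1  1]
  I: [-1  1 -1  1 -1  0 -1]
RREF → pivots at {X1,X2,X3} ⇒ r = 3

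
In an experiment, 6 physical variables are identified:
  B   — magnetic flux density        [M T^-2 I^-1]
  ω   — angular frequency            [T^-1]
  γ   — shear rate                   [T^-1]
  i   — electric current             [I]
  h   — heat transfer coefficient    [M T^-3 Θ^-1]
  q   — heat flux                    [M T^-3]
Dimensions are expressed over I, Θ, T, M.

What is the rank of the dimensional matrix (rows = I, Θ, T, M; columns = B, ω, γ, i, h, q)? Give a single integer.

Write exponents as rows I,Θ,T,M / cols B,ω,γ,i,h,q:
  I: [-1  0  0  1  0  0]
  Θ: [ 0  0  0  0 -1  0]
  T: [-2 -1 -1  0 -3 -3]
  M: [ 1  0  0  0  1  1]
Row reduction gives pivot columns B,ω,i,h; rank = 4

4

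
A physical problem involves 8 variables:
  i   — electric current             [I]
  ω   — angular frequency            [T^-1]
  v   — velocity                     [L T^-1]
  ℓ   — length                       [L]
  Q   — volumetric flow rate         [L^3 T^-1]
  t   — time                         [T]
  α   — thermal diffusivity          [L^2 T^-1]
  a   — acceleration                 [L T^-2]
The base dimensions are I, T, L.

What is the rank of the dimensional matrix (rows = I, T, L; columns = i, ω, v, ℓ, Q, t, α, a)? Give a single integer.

3

Dimensional matrix (I×T×L by i×ω×v×ℓ×Q×t×α×a):
  I: [ 1  0  0  0  0  0  0  0]
  T: [ 0 -1 -1  0 -1  1 -1 -2]
  L: [ 0  0  1  1  3  0  2  1]
RREF → pivots at {i,ω,v} ⇒ r = 3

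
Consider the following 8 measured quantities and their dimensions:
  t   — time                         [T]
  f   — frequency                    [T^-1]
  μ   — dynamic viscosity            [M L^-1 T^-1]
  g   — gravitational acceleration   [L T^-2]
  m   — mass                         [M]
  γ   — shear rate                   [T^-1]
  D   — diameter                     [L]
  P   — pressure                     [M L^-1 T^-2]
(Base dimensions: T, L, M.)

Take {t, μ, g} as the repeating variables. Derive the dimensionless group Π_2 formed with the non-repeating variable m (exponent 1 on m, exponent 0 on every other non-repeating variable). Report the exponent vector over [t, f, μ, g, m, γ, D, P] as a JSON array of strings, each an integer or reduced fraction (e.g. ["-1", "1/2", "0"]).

Write exponents as rows T,L,M / cols t,f,μ,g,m,γ,D,P:
  T: [ 1 -1 -1 -2  0 -1  0 -2]
  L: [ 0  0 -1  1  0  0  1 -1]
  M: [ 0  0  1  0  1  0  0  1]
RREF → pivots at {t,μ,g} ⇒ r = 3
Repeat: t,μ,g; free: f,m,γ,D,P
RREF:
  r0: [   1   -1    0    0    3   -1    2   -1]
  r1: [   0    0    1    0    1    0    0    1]
  r2: [   0    0    0    1    1    0    1    0]
Fix exponent of m at 1, f at 0, γ at 0, D at 0, P at 0; solve each RREF row for its pivot's exponent:
  r0: exp(t) + (3)·1 = 0 ⇒ exp(t) = -3
  r1: exp(μ) + (1)·1 = 0 ⇒ exp(μ) = -1
  r2: exp(g) + (1)·1 = 0 ⇒ exp(g) = -1
Π_2 = t^-3 · μ^-1 · g^-1 · m

["-3", "0", "-1", "-1", "1", "0", "0", "0"]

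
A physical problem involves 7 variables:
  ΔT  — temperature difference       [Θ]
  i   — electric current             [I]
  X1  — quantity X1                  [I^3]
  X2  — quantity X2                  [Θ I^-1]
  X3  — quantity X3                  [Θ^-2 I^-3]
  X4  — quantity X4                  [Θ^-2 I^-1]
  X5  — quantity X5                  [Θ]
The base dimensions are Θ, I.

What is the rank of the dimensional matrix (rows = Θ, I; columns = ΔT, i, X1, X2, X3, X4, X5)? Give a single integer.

2

Write exponents as rows Θ,I / cols ΔT,i,X1,X2,X3,X4,X5:
  Θ: [ 1  0  0  1 -2 -2  1]
  I: [ 0  1  3 -1 -3 -1  0]
RREF → pivots at {ΔT,i} ⇒ r = 2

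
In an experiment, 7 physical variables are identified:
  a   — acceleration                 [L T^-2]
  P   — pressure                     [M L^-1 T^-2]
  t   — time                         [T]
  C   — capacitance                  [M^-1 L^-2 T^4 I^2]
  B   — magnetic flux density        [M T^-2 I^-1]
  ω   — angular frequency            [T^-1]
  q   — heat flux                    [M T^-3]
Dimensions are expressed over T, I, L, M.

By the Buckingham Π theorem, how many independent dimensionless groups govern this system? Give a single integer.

3

Exponent matrix [T,I,L,M] × [a,P,t,C,B,ω,q]:
  T: [-2 -2  1  4 -2 -1 -3]
  I: [ 0  0  0  2 -1  0  0]
  L: [ 1 -1  0 -2  0  0  0]
  M: [ 0  1  0 -1  1  0  1]
Echelon form has 4 nonzero rows (pivots: a,P,t,C)
7 vars − rank 4 = 3 Π groups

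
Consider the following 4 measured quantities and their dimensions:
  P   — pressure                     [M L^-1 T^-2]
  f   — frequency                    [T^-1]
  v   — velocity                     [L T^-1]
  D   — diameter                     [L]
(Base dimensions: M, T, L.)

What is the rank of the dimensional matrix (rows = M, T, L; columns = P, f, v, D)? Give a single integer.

Dimensional matrix (M×T×L by P×f×v×D):
  M: [ 1  0  0  0]
  T: [-2 -1 -1  0]
  L: [-1  0  1  1]
Echelon form has 3 nonzero rows (pivots: P,f,v)

3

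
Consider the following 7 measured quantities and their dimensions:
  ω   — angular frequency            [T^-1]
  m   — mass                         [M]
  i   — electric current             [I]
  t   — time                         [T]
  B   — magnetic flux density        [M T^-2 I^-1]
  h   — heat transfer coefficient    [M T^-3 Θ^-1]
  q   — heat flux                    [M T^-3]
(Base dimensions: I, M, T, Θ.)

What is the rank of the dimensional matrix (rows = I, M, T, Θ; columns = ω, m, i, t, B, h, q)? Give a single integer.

Dimensional matrix (I×M×T×Θ by ω×m×i×t×B×h×q):
  I: [ 0  0  1  0 -1  0  0]
  M: [ 0  1  0  0  1  1  1]
  T: [-1  0  0  1 -2 -3 -3]
  Θ: [ 0  0  0  0  0 -1  0]
Row reduction gives pivot columns ω,m,i,h; rank = 4

4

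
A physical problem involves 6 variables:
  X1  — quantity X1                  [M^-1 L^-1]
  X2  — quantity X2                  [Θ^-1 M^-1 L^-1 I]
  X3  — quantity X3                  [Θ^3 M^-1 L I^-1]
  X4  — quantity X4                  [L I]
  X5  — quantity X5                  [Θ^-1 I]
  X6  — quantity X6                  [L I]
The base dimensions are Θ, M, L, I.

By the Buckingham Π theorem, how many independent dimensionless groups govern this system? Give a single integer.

Dimensional matrix (Θ×M×L×I by X1×X2×X3×X4×X5×X6):
  Θ: [ 0 -1  3  0 -1  0]
  M: [-1 -1 -1  0  0  0]
  L: [-1 -1  1  1  0  1]
  I: [ 0  1 -1  1  1  1]
Row reduction gives pivot columns X1,X2,X3; rank = 3
6 vars − rank 3 = 3 Π groups

3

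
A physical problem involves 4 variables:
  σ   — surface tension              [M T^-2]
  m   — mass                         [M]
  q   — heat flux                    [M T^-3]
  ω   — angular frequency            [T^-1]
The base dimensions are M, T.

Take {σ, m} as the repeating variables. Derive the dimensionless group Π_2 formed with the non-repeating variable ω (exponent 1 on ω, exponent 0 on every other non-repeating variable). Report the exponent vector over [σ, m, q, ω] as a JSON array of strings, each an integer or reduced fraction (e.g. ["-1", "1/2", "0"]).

Exponent matrix [M,T] × [σ,m,q,ω]:
  M: [ 1  1  1  0]
  T: [-2  0 -3 -1]
RREF → pivots at {σ,m} ⇒ r = 2
Repeat: σ,m; free: q,ω
RREF:
  r0: [   1    0  3/2  1/2]
  r1: [   0    1 -1/2 -1/2]
Fix exponent of ω at 1, q at 0; solve each RREF row for its pivot's exponent:
  r0: exp(σ) + (1/2)·1 = 0 ⇒ exp(σ) = -1/2
  r1: exp(m) + (-1/2)·1 = 0 ⇒ exp(m) = 1/2
Π_2 = σ^(-1/2) · m^(1/2) · ω

["-1/2", "1/2", "0", "1"]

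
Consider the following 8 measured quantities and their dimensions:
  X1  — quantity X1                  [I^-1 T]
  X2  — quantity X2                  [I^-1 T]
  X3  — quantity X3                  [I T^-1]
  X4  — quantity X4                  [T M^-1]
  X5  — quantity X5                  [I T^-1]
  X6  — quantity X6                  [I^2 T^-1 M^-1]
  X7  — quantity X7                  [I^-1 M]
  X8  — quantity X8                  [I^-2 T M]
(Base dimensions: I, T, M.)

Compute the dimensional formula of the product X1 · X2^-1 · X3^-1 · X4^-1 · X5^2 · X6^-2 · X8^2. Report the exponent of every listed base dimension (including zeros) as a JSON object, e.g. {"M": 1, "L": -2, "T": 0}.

Exponent matrix [I,T,M] × [X1,X2,X3,X4,X5,X6,X7,X8]:
  I: [-1 -1  1  0  1  2 -1 -2]
  T: [ 1  1 -1  1 -1 -1  0  1]
  M: [ 0  0  0 -1  0 -1  1  1]
  [I]: (1)·-1+(-1)·-1+(-1)·1+(-1)·0+(2)·1+(-2)·2+(2)·-2 = -7
  [T]: (1)·1+(-1)·1+(-1)·-1+(-1)·1+(2)·-1+(-2)·-1+(2)·1 = 2
  [M]: (1)·0+(-1)·0+(-1)·0+(-1)·-1+(2)·0+(-2)·-1+(2)·1 = 5
⇒ I^-7 T^2 M^5

{"I": -7, "T": 2, "M": 5}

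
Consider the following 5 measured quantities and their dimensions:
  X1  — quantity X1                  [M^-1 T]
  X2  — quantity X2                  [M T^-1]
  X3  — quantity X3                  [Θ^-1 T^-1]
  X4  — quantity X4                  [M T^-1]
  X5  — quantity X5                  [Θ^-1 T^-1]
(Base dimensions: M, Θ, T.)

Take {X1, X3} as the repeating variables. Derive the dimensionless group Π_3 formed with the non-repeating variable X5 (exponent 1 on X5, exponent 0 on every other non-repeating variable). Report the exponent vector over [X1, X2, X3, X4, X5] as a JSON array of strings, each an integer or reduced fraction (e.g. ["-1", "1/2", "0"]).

["0", "0", "-1", "0", "1"]

Dimensional matrix (M×Θ×T by X1×X2×X3×X4×X5):
  M: [-1  1  0  1  0]
  Θ: [ 0  0 -1  0 -1]
  T: [ 1 -1 -1 -1 -1]
Row reduction gives pivot columns X1,X3; rank = 2
Repeat: X1,X3; free: X2,X4,X5
RREF:
  r0: [   1   -1    0   -1    0]
  r1: [   0    0    1    0    1]
  r2: [   0    0    0    0    0]
Fix exponent of X5 at 1, X2 at 0, X4 at 0; solve each RREF row for its pivot's exponent:
  r0: exp(X1) + (0)·1 = 0 ⇒ exp(X1) = 0
  r1: exp(X3) + (1)·1 = 0 ⇒ exp(X3) = -1
Π_3 = X3^-1 · X5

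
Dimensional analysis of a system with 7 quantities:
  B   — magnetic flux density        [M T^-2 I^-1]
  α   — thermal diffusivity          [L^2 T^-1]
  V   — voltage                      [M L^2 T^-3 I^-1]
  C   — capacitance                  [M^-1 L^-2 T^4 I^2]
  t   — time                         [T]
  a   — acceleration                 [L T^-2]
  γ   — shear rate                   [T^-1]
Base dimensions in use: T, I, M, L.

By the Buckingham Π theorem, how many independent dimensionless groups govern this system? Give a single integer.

3

Write exponents as rows T,I,M,L / cols B,α,V,C,t,a,γ:
  T: [-2 -1 -3  4  1 -2 -1]
  I: [-1  0 -1  2  0  0  0]
  M: [ 1  0  1 -1  0  0  0]
  L: [ 0  2  2 -2  0  1  0]
Row reduction gives pivot columns B,α,C,t; rank = 4
Π count = n − r = 7 − 4 = 3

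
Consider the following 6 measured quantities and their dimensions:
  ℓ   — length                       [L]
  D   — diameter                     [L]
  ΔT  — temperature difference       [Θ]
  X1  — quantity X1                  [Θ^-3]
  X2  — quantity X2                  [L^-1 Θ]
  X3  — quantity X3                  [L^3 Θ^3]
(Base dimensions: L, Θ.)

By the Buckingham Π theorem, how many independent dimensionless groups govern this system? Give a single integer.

Exponent matrix [L,Θ] × [ℓ,D,ΔT,X1,X2,X3]:
  L: [ 1  1  0  0 -1  3]
  Θ: [ 0  0  1 -3  1  3]
Row reduction gives pivot columns ℓ,ΔT; rank = 2
6 vars − rank 2 = 4 Π groups

4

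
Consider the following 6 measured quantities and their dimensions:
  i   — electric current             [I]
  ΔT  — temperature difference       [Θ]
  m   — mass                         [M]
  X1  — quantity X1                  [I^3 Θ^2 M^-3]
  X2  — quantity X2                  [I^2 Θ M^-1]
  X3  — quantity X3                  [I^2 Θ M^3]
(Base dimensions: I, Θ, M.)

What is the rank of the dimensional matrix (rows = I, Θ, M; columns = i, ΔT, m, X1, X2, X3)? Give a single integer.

3

Exponent matrix [I,Θ,M] × [i,ΔT,m,X1,X2,X3]:
  I: [ 1  0  0  3  2  2]
  Θ: [ 0  1  0  2  1  1]
  M: [ 0  0  1 -3 -1  3]
RREF → pivots at {i,ΔT,m} ⇒ r = 3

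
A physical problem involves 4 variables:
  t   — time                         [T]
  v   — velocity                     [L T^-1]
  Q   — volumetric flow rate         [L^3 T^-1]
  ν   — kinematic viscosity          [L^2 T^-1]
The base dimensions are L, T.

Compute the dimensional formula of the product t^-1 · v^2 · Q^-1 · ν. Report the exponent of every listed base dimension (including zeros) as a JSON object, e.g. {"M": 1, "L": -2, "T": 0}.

{"L": 1, "T": -3}

Dimensional matrix (L×T by t×v×Q×ν):
  L: [ 0  1  3  2]
  T: [ 1 -1 -1 -1]
  [L]: (-1)·0+(2)·1+(-1)·3+(1)·2 = 1
  [T]: (-1)·1+(2)·-1+(-1)·-1+(1)·-1 = -3
⇒ L T^-3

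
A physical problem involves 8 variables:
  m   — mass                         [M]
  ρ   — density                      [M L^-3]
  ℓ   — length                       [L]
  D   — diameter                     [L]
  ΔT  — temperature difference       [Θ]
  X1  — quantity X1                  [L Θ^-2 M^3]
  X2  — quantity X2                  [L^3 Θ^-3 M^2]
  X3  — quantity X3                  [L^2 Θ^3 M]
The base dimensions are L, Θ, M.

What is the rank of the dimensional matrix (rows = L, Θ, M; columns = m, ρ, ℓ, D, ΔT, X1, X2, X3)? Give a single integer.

Exponent matrix [L,Θ,M] × [m,ρ,ℓ,D,ΔT,X1,X2,X3]:
  L: [ 0 -3  1  1  0  1  3  2]
  Θ: [ 0  0  0  0  1 -2 -3  3]
  M: [ 1  1  0  0  0  3  2  1]
Echelon form has 3 nonzero rows (pivots: m,ρ,ΔT)

3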